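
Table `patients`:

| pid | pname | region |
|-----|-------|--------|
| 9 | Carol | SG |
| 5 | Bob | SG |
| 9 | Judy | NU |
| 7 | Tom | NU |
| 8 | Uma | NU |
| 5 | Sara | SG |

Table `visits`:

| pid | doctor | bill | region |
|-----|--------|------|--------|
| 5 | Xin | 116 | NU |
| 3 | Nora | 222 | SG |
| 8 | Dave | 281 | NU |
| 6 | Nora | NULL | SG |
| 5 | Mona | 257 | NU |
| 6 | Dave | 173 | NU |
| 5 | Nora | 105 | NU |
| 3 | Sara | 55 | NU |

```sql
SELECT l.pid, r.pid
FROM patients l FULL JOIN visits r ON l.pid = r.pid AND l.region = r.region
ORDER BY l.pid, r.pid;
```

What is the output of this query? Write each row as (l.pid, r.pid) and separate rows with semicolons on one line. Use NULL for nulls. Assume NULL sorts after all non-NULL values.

(5, NULL); (5, NULL); (7, NULL); (8, 8); (9, NULL); (9, NULL); (NULL, 3); (NULL, 3); (NULL, 5); (NULL, 5); (NULL, 5); (NULL, 6); (NULL, 6)

FULL OUTER JOIN keeps every row from both sides; unmatched rows get NULL for the other side's columns.
Matching on l.pid = r.pid AND l.region = r.region.
- l[0] pid=9, region=SG → no match; kept with NULLs on the r side.
- l[1] pid=5, region=SG → no match; kept with NULLs on the r side.
- l[2] pid=9, region=NU → no match; kept with NULLs on the r side.
- l[3] pid=7, region=NU → no match; kept with NULLs on the r side.
- l[4] pid=8, region=NU → 1 match(es) in r → 1 row(s).
- l[5] pid=5, region=SG → no match; kept with NULLs on the r side.
- 7 r row(s) had no l match → kept, l columns NULL.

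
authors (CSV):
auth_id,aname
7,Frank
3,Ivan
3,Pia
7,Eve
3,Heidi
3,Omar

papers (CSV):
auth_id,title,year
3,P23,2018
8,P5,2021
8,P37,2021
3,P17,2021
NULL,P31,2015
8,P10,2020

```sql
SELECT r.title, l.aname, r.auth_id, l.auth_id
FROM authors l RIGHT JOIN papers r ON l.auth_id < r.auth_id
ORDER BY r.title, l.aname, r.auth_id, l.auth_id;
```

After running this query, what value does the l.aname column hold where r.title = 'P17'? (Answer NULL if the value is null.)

NULL

RIGHT JOIN keeps every row from `papers`; unmatched rows get NULL for `authors`'s columns.
Matching on l.auth_id < r.auth_id. A NULL in a compared column never satisfies the condition.
- l row (auth_id=7): matches 3 r row(s) → 3 output row(s).
- l row (auth_id=3): matches 3 r row(s) → 3 output row(s).
- l row (auth_id=3): matches 3 r row(s) → 3 output row(s).
- l row (auth_id=7): matches 3 r row(s) → 3 output row(s).
- l row (auth_id=3): matches 3 r row(s) → 3 output row(s).
- l row (auth_id=3): matches 3 r row(s) → 3 output row(s).
- plus 3 unmatched r row(s), each kept with NULL l columns.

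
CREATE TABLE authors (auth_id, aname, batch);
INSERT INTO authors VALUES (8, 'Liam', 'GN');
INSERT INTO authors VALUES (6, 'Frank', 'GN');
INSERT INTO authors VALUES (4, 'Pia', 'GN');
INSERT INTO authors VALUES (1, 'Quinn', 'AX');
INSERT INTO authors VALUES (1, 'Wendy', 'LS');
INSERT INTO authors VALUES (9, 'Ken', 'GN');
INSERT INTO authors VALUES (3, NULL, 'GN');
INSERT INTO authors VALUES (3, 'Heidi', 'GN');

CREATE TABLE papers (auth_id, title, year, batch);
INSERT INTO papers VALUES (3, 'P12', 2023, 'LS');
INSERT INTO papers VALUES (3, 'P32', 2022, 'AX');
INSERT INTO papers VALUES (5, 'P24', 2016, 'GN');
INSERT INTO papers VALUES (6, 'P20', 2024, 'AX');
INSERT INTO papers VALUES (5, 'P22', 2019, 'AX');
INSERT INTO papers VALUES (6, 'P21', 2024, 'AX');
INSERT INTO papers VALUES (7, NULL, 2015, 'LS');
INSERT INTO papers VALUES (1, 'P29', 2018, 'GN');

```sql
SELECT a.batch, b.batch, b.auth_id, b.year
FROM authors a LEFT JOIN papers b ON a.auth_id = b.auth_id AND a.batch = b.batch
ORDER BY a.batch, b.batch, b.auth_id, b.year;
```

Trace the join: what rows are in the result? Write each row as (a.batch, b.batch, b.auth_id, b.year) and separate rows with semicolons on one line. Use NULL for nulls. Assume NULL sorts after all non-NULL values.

(AX, NULL, NULL, NULL); (GN, NULL, NULL, NULL); (GN, NULL, NULL, NULL); (GN, NULL, NULL, NULL); (GN, NULL, NULL, NULL); (GN, NULL, NULL, NULL); (GN, NULL, NULL, NULL); (LS, NULL, NULL, NULL)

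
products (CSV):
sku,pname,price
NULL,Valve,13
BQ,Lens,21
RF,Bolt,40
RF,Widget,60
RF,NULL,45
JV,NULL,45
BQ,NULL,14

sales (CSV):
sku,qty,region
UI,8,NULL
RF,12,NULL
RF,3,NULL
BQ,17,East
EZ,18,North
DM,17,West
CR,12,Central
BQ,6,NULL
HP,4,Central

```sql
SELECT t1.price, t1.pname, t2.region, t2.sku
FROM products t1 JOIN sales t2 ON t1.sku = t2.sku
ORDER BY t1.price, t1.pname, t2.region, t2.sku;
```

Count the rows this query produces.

INNER JOIN keeps only pairs where the ON condition holds.
Matching on t1.sku = t2.sku. A NULL in a compared column never satisfies the condition.
Matched pairs: 10.
Total: 10 rows.

10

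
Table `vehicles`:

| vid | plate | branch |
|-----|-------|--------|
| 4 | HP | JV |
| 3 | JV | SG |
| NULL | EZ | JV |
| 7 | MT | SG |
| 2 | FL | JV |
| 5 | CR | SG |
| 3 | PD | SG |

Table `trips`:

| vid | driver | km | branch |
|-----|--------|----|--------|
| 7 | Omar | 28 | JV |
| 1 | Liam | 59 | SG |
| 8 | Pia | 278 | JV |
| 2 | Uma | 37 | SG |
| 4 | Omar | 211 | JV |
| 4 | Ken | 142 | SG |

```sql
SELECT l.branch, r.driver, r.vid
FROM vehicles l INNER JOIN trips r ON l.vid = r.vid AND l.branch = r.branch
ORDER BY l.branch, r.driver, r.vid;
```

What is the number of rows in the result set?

INNER JOIN keeps only pairs where the ON condition holds.
Matching on l.vid = r.vid AND l.branch = r.branch. A NULL in a compared column never satisfies the condition.
Matched pairs: 1.
Total: 1 rows.

1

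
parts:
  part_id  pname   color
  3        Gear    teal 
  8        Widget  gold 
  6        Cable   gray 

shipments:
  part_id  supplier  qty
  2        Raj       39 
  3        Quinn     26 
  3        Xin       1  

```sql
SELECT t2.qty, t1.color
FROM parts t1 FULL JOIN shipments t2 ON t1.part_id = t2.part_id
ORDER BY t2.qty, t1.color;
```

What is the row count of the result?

5

FULL OUTER JOIN keeps every row from both sides; unmatched rows get NULL for the other side's columns.
Matching on t1.part_id = t2.part_id.
- t1 (part_id=3) pairs with 2 row(s) of t2.
- t1 (part_id=8) has no partner → padded with NULL.
- t1 (part_id=6) has no partner → padded with NULL.
- 1 row(s) from t2 found no t1 partner → padded with NULL.
Total: 2 matched + 3 padded = 5 rows.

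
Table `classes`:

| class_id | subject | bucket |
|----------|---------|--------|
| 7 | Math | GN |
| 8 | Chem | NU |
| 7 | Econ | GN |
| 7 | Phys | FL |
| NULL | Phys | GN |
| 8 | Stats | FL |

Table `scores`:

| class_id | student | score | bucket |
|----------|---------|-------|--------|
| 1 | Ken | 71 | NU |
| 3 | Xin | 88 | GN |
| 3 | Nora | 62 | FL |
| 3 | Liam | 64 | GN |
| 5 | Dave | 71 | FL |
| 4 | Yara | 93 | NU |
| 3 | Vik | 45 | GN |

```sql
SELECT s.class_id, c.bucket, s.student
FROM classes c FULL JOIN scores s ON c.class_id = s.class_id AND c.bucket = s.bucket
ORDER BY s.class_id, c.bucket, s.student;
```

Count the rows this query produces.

13

FULL OUTER JOIN keeps every row from both sides; unmatched rows get NULL for the other side's columns.
Matching on c.class_id = s.class_id AND c.bucket = s.bucket. A NULL in a compared column never satisfies the condition.
- c row (class_id=7, bucket=GN): no match → kept, s columns NULL.
- c row (class_id=8, bucket=NU): no match → kept, s columns NULL.
- c row (class_id=7, bucket=GN): no match → kept, s columns NULL.
- c row (class_id=7, bucket=FL): no match → kept, s columns NULL.
- c row (class_id=NULL, bucket=GN): no match → kept, s columns NULL.
- c row (class_id=8, bucket=FL): no match → kept, s columns NULL.
- plus 7 unmatched s row(s), each kept with NULL c columns.
Total: 0 matched + 13 padded = 13 rows.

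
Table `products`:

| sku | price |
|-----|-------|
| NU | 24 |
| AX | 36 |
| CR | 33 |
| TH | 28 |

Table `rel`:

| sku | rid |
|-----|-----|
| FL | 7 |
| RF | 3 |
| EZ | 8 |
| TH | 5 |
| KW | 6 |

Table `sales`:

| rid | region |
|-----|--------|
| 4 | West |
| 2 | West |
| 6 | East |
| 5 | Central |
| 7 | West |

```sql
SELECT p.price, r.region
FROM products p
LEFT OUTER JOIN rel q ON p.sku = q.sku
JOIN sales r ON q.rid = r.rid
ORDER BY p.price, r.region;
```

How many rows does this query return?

1

Evaluate left to right. First `products p LEFT JOIN rel q` on sku: 4 row(s).
Then INNER JOIN `sales r` on rid: keep only rows whose q.rid appears in r.
Result: 1 row(s).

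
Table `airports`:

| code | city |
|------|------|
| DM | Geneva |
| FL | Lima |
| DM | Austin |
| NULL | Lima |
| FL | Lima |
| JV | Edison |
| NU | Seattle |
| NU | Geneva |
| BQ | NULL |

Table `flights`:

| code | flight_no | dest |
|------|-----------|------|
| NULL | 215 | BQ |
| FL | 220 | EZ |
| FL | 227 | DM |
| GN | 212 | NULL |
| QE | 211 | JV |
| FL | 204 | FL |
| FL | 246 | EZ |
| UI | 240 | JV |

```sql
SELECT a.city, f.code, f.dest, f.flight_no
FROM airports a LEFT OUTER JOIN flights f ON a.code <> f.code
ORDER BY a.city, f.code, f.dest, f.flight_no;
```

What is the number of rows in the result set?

49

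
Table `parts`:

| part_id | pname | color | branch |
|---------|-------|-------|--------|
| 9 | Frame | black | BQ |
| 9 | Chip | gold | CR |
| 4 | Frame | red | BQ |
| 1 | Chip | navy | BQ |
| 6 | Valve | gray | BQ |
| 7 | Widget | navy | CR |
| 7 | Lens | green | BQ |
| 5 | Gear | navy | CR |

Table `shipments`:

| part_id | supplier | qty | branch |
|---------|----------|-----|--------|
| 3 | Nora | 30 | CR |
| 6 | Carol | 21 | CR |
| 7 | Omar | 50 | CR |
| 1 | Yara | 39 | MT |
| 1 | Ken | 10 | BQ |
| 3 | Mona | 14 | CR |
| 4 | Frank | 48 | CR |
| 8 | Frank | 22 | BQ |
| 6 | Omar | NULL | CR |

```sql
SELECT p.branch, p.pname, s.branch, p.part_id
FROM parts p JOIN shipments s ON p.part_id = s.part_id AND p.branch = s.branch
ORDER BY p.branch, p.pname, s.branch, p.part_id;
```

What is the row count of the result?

INNER JOIN keeps only pairs where the ON condition holds.
Matching on p.part_id = s.part_id AND p.branch = s.branch.
- p row (part_id=9, branch=BQ): no match → dropped.
- p row (part_id=9, branch=CR): no match → dropped.
- p row (part_id=4, branch=BQ): no match → dropped.
- p row (part_id=1, branch=BQ): matches 1 s row(s) → 1 output row(s).
- p row (part_id=6, branch=BQ): no match → dropped.
- p row (part_id=7, branch=CR): matches 1 s row(s) → 1 output row(s).
- p row (part_id=7, branch=BQ): no match → dropped.
- p row (part_id=5, branch=CR): no match → dropped.
Total: 2 rows.

2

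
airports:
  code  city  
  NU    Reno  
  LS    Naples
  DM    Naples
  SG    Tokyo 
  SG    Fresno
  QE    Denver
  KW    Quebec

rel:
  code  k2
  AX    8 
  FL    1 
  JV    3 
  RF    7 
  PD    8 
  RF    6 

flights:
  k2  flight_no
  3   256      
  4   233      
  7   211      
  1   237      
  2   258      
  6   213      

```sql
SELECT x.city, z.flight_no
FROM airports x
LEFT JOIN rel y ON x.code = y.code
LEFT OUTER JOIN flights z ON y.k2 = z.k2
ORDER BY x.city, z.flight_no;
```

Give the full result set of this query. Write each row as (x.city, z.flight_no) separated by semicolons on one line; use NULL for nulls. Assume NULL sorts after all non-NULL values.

(Denver, NULL); (Fresno, NULL); (Naples, NULL); (Naples, NULL); (Quebec, NULL); (Reno, NULL); (Tokyo, NULL)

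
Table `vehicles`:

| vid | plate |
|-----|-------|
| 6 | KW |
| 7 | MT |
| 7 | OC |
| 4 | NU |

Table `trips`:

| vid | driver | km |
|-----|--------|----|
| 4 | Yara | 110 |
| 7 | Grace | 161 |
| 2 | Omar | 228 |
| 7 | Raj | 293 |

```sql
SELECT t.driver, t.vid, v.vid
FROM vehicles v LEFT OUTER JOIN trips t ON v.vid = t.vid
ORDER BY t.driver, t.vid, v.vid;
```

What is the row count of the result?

6

LEFT JOIN keeps every row from `vehicles`; unmatched rows get NULL for `trips`'s columns.
Matching on v.vid = t.vid.
- v row (vid=6): no match → kept, t columns NULL.
- v row (vid=7): matches 2 t row(s) → 2 output row(s).
- v row (vid=7): matches 2 t row(s) → 2 output row(s).
- v row (vid=4): matches 1 t row(s) → 1 output row(s).
Total: 5 matched + 1 padded = 6 rows.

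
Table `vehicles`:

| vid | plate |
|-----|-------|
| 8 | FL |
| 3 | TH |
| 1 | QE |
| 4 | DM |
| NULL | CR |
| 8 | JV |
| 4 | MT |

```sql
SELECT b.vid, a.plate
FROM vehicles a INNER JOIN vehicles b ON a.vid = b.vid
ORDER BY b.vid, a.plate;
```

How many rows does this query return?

INNER JOIN keeps only pairs where the ON condition holds.
Matching on a.vid = b.vid. A NULL in a compared column never satisfies the condition.
- a[0] vid=8 → 2 match(es) in b → 2 row(s).
- a[1] vid=3 → 1 match(es) in b → 1 row(s).
- a[2] vid=1 → 1 match(es) in b → 1 row(s).
- a[3] vid=4 → 2 match(es) in b → 2 row(s).
- a[4] vid=NULL → no match; dropped.
- a[5] vid=8 → 2 match(es) in b → 2 row(s).
- a[6] vid=4 → 2 match(es) in b → 2 row(s).
Total: 10 rows.

10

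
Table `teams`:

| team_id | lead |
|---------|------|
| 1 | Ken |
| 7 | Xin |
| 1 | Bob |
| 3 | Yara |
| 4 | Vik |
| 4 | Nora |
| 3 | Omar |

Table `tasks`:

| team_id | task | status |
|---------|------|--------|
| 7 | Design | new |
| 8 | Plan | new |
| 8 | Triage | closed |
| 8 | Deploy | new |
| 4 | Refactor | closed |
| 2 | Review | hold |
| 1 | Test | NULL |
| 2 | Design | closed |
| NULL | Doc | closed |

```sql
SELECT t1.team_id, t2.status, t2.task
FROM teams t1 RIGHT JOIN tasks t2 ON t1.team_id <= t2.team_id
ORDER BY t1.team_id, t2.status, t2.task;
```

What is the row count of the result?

RIGHT JOIN keeps every row from `tasks`; unmatched rows get NULL for `teams`'s columns.
Matching on t1.team_id <= t2.team_id. A NULL in a compared column never satisfies the condition.
Matched pairs: 40; unmatched t2 rows kept: 1.
Total: 40 matched + 1 padded = 41 rows.

41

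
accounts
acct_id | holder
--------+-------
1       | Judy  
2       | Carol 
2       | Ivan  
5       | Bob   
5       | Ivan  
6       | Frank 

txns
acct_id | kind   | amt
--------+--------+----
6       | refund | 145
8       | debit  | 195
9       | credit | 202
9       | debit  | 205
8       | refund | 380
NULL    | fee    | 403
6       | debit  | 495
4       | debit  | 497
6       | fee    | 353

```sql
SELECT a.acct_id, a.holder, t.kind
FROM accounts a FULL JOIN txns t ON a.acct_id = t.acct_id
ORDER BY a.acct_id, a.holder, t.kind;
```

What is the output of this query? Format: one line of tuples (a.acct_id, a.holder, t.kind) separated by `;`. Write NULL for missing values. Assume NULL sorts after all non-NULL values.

FULL OUTER JOIN keeps every row from both sides; unmatched rows get NULL for the other side's columns.
Matching on a.acct_id = t.acct_id. A NULL in a compared column never satisfies the condition.
- a row (acct_id=1): no match → kept, t columns NULL.
- a row (acct_id=2): no match → kept, t columns NULL.
- a row (acct_id=2): no match → kept, t columns NULL.
- a row (acct_id=5): no match → kept, t columns NULL.
- a row (acct_id=5): no match → kept, t columns NULL.
- a row (acct_id=6): matches 3 t row(s) → 3 output row(s).
- 6 t row(s) had no a match → kept, a columns NULL.

(1, Judy, NULL); (2, Carol, NULL); (2, Ivan, NULL); (5, Bob, NULL); (5, Ivan, NULL); (6, Frank, debit); (6, Frank, fee); (6, Frank, refund); (NULL, NULL, credit); (NULL, NULL, debit); (NULL, NULL, debit); (NULL, NULL, debit); (NULL, NULL, fee); (NULL, NULL, refund)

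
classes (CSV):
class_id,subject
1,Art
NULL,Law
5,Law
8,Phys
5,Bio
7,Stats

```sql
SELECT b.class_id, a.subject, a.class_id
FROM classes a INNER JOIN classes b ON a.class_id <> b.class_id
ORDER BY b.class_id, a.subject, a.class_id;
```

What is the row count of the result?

INNER JOIN keeps only pairs where the ON condition holds.
Matching on a.class_id <> b.class_id. A NULL in a compared column never satisfies the condition.
- a (class_id=1) pairs with 4 row(s) of b.
- a (class_id=NULL) has no partner → excluded.
- a (class_id=5) pairs with 3 row(s) of b.
- a (class_id=8) pairs with 4 row(s) of b.
- a (class_id=5) pairs with 3 row(s) of b.
- a (class_id=7) pairs with 4 row(s) of b.
Total: 18 rows.

18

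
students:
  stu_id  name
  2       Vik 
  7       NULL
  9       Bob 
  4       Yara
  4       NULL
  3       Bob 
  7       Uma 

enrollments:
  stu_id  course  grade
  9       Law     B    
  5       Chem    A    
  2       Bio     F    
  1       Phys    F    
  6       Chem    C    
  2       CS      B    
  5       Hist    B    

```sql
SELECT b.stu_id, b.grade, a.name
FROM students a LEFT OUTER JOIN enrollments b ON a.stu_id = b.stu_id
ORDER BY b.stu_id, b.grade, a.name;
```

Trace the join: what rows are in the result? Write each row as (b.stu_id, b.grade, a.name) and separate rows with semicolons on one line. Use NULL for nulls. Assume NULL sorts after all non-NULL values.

LEFT JOIN keeps every row from `students`; unmatched rows get NULL for `enrollments`'s columns.
Matching on a.stu_id = b.stu_id.
- a[0] stu_id=2 → 2 match(es) in b → 2 row(s).
- a[1] stu_id=7 → no match; kept with NULLs on the b side.
- a[2] stu_id=9 → 1 match(es) in b → 1 row(s).
- a[3] stu_id=4 → no match; kept with NULLs on the b side.
- a[4] stu_id=4 → no match; kept with NULLs on the b side.
- a[5] stu_id=3 → no match; kept with NULLs on the b side.
- a[6] stu_id=7 → no match; kept with NULLs on the b side.
After projecting and ordering:
b.stu_id | b.grade | a.name
2 | B | Vik
2 | F | Vik
9 | B | Bob
NULL | NULL | Bob
NULL | NULL | Uma
NULL | NULL | Yara
NULL | NULL | NULL
NULL | NULL | NULL

(2, B, Vik); (2, F, Vik); (9, B, Bob); (NULL, NULL, Bob); (NULL, NULL, Uma); (NULL, NULL, Yara); (NULL, NULL, NULL); (NULL, NULL, NULL)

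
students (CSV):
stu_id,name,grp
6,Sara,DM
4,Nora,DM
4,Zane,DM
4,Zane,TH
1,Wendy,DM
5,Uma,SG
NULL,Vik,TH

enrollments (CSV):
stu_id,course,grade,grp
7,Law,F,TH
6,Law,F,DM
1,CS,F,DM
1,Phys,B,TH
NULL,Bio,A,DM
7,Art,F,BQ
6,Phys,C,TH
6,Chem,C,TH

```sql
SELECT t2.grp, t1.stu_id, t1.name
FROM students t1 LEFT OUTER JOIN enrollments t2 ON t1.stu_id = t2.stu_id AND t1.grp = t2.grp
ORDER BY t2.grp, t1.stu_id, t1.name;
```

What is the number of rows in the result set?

7

LEFT JOIN keeps every row from `students`; unmatched rows get NULL for `enrollments`'s columns.
Matching on t1.stu_id = t2.stu_id AND t1.grp = t2.grp. A NULL in a compared column never satisfies the condition.
Matched pairs: 2; unmatched t1 rows kept: 5.
Total: 2 matched + 5 padded = 7 rows.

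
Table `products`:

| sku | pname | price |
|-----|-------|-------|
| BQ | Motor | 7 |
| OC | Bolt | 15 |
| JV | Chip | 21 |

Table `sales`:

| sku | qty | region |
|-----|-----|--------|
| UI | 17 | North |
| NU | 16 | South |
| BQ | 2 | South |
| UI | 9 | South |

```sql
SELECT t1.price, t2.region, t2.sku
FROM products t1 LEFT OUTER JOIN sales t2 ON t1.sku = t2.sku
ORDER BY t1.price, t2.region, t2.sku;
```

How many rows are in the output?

3

LEFT JOIN keeps every row from `products`; unmatched rows get NULL for `sales`'s columns.
Matching on t1.sku = t2.sku.
- sku=BQ: 1 matching t2 row(s), so 1 row(s) emitted.
- sku=OC: no t2 row matches, row kept with t2 columns NULL.
- sku=JV: no t2 row matches, row kept with t2 columns NULL.
Total: 1 matched + 2 padded = 3 rows.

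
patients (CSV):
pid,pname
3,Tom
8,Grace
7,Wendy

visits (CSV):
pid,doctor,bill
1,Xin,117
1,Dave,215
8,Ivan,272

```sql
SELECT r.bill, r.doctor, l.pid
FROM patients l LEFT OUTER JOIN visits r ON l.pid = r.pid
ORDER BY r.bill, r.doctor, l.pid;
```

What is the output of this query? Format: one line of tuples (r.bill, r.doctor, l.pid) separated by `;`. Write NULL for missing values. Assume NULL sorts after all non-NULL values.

LEFT JOIN keeps every row from `patients`; unmatched rows get NULL for `visits`'s columns.
Matching on l.pid = r.pid.
- l[0] pid=3 → no match; kept with NULLs on the r side.
- l[1] pid=8 → 1 match(es) in r → 1 row(s).
- l[2] pid=7 → no match; kept with NULLs on the r side.
After projecting and ordering:
r.bill | r.doctor | l.pid
272 | Ivan | 8
NULL | NULL | 3
NULL | NULL | 7

(272, Ivan, 8); (NULL, NULL, 3); (NULL, NULL, 7)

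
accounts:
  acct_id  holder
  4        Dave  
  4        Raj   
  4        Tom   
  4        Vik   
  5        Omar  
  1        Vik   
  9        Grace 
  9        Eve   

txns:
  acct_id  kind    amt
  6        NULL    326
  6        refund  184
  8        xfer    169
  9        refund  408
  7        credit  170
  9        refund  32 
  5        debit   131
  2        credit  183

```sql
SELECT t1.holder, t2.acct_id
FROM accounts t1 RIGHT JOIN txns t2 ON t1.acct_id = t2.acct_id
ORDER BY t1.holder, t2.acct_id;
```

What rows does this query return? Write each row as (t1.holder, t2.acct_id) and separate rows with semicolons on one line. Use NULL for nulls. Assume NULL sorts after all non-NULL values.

(Eve, 9); (Eve, 9); (Grace, 9); (Grace, 9); (Omar, 5); (NULL, 2); (NULL, 6); (NULL, 6); (NULL, 7); (NULL, 8)

RIGHT JOIN keeps every row from `txns`; unmatched rows get NULL for `accounts`'s columns.
Matching on t1.acct_id = t2.acct_id.
Matched pairs: 5; unmatched t2 rows kept: 5.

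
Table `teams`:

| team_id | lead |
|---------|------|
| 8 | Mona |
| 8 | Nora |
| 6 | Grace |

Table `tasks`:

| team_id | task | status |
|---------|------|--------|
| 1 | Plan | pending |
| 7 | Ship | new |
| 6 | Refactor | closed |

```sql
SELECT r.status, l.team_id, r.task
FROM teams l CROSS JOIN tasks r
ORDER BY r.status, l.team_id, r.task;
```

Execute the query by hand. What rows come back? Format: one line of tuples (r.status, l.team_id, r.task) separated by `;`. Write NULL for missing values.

(closed, 6, Refactor); (closed, 8, Refactor); (closed, 8, Refactor); (new, 6, Ship); (new, 8, Ship); (new, 8, Ship); (pending, 6, Plan); (pending, 8, Plan); (pending, 8, Plan)

CROSS JOIN pairs every row of `teams` with every row of `tasks`: 3 × 3 = 9 rows.
After projecting and ordering:
r.status | l.team_id | r.task
closed | 6 | Refactor
closed | 8 | Refactor
closed | 8 | Refactor
new | 6 | Ship
new | 8 | Ship
new | 8 | Ship
pending | 6 | Plan
pending | 8 | Plan
pending | 8 | Plan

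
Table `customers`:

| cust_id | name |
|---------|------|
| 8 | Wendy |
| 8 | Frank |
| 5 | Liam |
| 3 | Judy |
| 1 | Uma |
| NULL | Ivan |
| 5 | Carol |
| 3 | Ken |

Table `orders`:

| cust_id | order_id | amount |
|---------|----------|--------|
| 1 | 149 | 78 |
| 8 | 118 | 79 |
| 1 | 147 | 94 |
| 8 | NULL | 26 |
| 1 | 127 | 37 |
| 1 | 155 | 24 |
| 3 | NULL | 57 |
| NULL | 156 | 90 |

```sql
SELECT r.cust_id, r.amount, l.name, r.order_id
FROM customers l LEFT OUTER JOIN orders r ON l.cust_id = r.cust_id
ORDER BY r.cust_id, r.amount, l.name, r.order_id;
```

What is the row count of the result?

13

LEFT JOIN keeps every row from `customers`; unmatched rows get NULL for `orders`'s columns.
Matching on l.cust_id = r.cust_id. A NULL in a compared column never satisfies the condition.
- l[0] cust_id=8 → 2 match(es) in r → 2 row(s).
- l[1] cust_id=8 → 2 match(es) in r → 2 row(s).
- l[2] cust_id=5 → no match; kept with NULLs on the r side.
- l[3] cust_id=3 → 1 match(es) in r → 1 row(s).
- l[4] cust_id=1 → 4 match(es) in r → 4 row(s).
- l[5] cust_id=NULL → no match; kept with NULLs on the r side.
- l[6] cust_id=5 → no match; kept with NULLs on the r side.
- l[7] cust_id=3 → 1 match(es) in r → 1 row(s).
Total: 10 matched + 3 padded = 13 rows.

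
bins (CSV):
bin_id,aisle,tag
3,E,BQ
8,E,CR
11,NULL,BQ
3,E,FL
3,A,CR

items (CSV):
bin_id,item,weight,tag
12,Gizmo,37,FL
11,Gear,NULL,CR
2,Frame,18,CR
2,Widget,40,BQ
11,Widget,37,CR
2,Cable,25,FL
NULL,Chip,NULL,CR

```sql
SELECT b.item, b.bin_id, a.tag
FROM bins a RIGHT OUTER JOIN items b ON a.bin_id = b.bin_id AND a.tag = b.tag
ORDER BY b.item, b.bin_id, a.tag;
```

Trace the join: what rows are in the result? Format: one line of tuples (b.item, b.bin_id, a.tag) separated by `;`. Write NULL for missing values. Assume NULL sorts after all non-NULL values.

(Cable, 2, NULL); (Chip, NULL, NULL); (Frame, 2, NULL); (Gear, 11, NULL); (Gizmo, 12, NULL); (Widget, 2, NULL); (Widget, 11, NULL)

RIGHT JOIN keeps every row from `items`; unmatched rows get NULL for `bins`'s columns.
Matching on a.bin_id = b.bin_id AND a.tag = b.tag. A NULL in a compared column never satisfies the condition.
Matched pairs: 0; unmatched b rows kept: 7.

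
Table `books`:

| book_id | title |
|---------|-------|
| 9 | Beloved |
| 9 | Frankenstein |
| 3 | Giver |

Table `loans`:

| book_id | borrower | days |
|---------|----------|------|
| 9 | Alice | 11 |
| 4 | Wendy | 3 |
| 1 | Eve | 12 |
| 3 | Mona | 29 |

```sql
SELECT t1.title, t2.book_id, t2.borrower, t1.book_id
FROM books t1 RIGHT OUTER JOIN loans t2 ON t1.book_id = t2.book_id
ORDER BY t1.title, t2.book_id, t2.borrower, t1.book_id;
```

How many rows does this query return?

RIGHT JOIN keeps every row from `loans`; unmatched rows get NULL for `books`'s columns.
Matching on t1.book_id = t2.book_id.
Matched pairs: 3; unmatched t2 rows kept: 2.
Total: 3 matched + 2 padded = 5 rows.

5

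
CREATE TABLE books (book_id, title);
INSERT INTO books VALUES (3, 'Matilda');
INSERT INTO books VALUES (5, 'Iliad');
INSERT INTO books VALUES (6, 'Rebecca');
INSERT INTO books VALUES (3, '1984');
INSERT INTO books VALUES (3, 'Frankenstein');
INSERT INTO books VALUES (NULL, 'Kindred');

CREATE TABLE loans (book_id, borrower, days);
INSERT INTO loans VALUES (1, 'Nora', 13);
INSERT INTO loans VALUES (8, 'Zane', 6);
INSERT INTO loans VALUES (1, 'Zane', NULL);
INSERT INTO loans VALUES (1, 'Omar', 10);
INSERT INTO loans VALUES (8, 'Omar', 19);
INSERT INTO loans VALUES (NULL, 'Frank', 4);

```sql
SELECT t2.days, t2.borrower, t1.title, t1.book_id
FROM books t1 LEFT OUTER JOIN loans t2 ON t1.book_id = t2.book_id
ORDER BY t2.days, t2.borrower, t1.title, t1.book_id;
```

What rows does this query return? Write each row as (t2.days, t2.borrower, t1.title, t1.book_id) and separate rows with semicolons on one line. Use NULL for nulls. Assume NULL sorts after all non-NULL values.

LEFT JOIN keeps every row from `books`; unmatched rows get NULL for `loans`'s columns.
Matching on t1.book_id = t2.book_id. A NULL in a compared column never satisfies the condition.
- t1 row (book_id=3): no match → kept, t2 columns NULL.
- t1 row (book_id=5): no match → kept, t2 columns NULL.
- t1 row (book_id=6): no match → kept, t2 columns NULL.
- t1 row (book_id=3): no match → kept, t2 columns NULL.
- t1 row (book_id=3): no match → kept, t2 columns NULL.
- t1 row (book_id=NULL): no match → kept, t2 columns NULL.
After projecting and ordering:
t2.days | t2.borrower | t1.title | t1.book_id
NULL | NULL | 1984 | 3
NULL | NULL | Frankenstein | 3
NULL | NULL | Iliad | 5
NULL | NULL | Kindred | NULL
NULL | NULL | Matilda | 3
NULL | NULL | Rebecca | 6

(NULL, NULL, 1984, 3); (NULL, NULL, Frankenstein, 3); (NULL, NULL, Iliad, 5); (NULL, NULL, Kindred, NULL); (NULL, NULL, Matilda, 3); (NULL, NULL, Rebecca, 6)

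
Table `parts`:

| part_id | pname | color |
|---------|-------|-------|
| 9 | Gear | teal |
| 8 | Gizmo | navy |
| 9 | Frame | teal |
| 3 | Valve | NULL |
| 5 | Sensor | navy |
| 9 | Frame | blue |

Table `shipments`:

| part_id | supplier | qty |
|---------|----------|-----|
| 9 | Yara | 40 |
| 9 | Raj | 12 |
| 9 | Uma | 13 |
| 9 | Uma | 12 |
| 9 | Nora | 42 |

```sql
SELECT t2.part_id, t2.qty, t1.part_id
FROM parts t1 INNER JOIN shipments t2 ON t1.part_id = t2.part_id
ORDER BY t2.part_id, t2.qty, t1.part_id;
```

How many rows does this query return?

15

INNER JOIN keeps only pairs where the ON condition holds.
Matching on t1.part_id = t2.part_id.
Matched pairs: 15.
Total: 15 rows.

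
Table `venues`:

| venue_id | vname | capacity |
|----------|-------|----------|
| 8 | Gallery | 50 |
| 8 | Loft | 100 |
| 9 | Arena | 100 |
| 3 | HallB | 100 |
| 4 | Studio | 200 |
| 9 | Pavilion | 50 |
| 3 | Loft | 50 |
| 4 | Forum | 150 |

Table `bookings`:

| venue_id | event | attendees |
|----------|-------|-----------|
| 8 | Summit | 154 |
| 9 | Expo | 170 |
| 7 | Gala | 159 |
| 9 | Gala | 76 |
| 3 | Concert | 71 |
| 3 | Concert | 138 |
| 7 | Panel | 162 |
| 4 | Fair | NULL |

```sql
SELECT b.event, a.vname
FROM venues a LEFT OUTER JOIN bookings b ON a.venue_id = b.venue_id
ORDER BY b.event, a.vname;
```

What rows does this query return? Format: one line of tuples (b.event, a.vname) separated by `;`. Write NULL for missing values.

(Concert, HallB); (Concert, HallB); (Concert, Loft); (Concert, Loft); (Expo, Arena); (Expo, Pavilion); (Fair, Forum); (Fair, Studio); (Gala, Arena); (Gala, Pavilion); (Summit, Gallery); (Summit, Loft)

LEFT JOIN keeps every row from `venues`; unmatched rows get NULL for `bookings`'s columns.
Matching on a.venue_id = b.venue_id.
- a (venue_id=8) pairs with 1 row(s) of b.
- a (venue_id=8) pairs with 1 row(s) of b.
- a (venue_id=9) pairs with 2 row(s) of b.
- a (venue_id=3) pairs with 2 row(s) of b.
- a (venue_id=4) pairs with 1 row(s) of b.
- a (venue_id=9) pairs with 2 row(s) of b.
- a (venue_id=3) pairs with 2 row(s) of b.
- a (venue_id=4) pairs with 1 row(s) of b.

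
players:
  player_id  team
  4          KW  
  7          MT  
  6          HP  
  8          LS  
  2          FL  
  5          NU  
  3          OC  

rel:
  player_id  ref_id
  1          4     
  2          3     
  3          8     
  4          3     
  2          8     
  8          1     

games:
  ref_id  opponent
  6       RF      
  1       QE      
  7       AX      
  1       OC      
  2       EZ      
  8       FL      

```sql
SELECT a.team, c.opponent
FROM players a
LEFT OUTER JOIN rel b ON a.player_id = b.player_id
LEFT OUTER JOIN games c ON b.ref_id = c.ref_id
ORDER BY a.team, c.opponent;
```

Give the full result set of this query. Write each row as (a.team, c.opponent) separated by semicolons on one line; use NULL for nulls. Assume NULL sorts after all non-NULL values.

Evaluate left to right. First `players a LEFT JOIN rel b` on player_id: 8 row(s).
Then LEFT JOIN `games c` on ref_id: each of those 8 rows is kept; rows whose b.ref_id has no match in c get NULL for c's columns.

(FL, FL); (FL, NULL); (HP, NULL); (KW, NULL); (LS, OC); (LS, QE); (MT, NULL); (NU, NULL); (OC, FL)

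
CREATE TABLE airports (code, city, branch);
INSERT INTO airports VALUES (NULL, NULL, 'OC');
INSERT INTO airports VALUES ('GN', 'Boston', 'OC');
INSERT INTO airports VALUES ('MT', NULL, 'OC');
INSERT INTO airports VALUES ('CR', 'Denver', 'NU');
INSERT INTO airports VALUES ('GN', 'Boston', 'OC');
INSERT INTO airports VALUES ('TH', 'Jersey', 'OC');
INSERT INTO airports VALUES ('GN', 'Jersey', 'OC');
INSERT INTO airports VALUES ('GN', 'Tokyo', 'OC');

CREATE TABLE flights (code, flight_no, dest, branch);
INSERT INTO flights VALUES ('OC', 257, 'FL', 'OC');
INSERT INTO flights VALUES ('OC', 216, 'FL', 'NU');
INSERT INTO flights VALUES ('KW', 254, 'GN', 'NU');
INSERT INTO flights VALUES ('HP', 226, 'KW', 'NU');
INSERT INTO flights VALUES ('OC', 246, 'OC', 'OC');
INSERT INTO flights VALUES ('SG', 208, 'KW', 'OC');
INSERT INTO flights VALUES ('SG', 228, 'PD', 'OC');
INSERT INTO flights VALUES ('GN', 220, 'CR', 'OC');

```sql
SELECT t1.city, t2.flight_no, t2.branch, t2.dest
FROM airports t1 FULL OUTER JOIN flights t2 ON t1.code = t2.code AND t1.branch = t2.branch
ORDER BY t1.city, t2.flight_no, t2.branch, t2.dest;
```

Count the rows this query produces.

FULL OUTER JOIN keeps every row from both sides; unmatched rows get NULL for the other side's columns.
Matching on t1.code = t2.code AND t1.branch = t2.branch. A NULL in a compared column never satisfies the condition.
- code=NULL, branch=OC: no t2 row matches, row kept with t2 columns NULL.
- code=GN, branch=OC: 1 matching t2 row(s), so 1 row(s) emitted.
- code=MT, branch=OC: no t2 row matches, row kept with t2 columns NULL.
- code=CR, branch=NU: no t2 row matches, row kept with t2 columns NULL.
- code=GN, branch=OC: 1 matching t2 row(s), so 1 row(s) emitted.
- code=TH, branch=OC: no t2 row matches, row kept with t2 columns NULL.
- code=GN, branch=OC: 1 matching t2 row(s), so 1 row(s) emitted.
- code=GN, branch=OC: 1 matching t2 row(s), so 1 row(s) emitted.
- plus 7 unmatched t2 row(s), each kept with NULL t1 columns.
Total: 4 matched + 11 padded = 15 rows.

15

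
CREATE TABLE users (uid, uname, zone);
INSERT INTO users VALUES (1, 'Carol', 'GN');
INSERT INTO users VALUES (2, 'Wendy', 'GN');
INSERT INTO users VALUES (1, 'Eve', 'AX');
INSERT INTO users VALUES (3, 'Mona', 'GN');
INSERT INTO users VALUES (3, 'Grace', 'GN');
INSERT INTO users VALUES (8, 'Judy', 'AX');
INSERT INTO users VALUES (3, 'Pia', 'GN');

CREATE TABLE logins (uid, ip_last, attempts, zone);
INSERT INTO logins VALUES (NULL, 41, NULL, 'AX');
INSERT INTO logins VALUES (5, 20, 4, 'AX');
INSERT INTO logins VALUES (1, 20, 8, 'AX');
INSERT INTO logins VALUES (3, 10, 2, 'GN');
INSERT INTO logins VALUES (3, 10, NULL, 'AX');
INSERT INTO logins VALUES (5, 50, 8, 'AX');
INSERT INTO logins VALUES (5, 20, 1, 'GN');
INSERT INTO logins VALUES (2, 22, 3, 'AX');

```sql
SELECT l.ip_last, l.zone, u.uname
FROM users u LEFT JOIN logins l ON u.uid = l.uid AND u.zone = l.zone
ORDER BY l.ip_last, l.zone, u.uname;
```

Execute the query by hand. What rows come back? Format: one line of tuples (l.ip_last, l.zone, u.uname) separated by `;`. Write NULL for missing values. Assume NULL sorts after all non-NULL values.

(10, GN, Grace); (10, GN, Mona); (10, GN, Pia); (20, AX, Eve); (NULL, NULL, Carol); (NULL, NULL, Judy); (NULL, NULL, Wendy)

LEFT JOIN keeps every row from `users`; unmatched rows get NULL for `logins`'s columns.
Matching on u.uid = l.uid AND u.zone = l.zone. A NULL in a compared column never satisfies the condition.
- u (uid=1, zone=GN) has no partner → padded with NULL.
- u (uid=2, zone=GN) has no partner → padded with NULL.
- u (uid=1, zone=AX) pairs with 1 row(s) of l.
- u (uid=3, zone=GN) pairs with 1 row(s) of l.
- u (uid=3, zone=GN) pairs with 1 row(s) of l.
- u (uid=8, zone=AX) has no partner → padded with NULL.
- u (uid=3, zone=GN) pairs with 1 row(s) of l.
After projecting and ordering:
l.ip_last | l.zone | u.uname
10 | GN | Grace
10 | GN | Mona
10 | GN | Pia
20 | AX | Eve
NULL | NULL | Carol
NULL | NULL | Judy
NULL | NULL | Wendy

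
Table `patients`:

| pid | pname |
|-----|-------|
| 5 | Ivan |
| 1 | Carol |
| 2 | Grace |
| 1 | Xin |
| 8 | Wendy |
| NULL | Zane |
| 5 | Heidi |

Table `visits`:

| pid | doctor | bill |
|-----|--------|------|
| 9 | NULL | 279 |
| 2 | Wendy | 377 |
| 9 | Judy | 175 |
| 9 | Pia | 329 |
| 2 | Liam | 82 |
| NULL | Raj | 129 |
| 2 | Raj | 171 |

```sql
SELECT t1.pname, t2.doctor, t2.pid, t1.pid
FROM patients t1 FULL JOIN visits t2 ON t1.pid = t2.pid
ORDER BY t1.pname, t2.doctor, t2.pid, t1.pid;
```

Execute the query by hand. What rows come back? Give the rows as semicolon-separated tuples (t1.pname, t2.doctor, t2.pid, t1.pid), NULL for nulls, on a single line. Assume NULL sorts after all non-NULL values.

FULL OUTER JOIN keeps every row from both sides; unmatched rows get NULL for the other side's columns.
Matching on t1.pid = t2.pid. A NULL in a compared column never satisfies the condition.
- t1[0] pid=5 → no match; kept with NULLs on the t2 side.
- t1[1] pid=1 → no match; kept with NULLs on the t2 side.
- t1[2] pid=2 → 3 match(es) in t2 → 3 row(s).
- t1[3] pid=1 → no match; kept with NULLs on the t2 side.
- t1[4] pid=8 → no match; kept with NULLs on the t2 side.
- t1[5] pid=NULL → no match; kept with NULLs on the t2 side.
- t1[6] pid=5 → no match; kept with NULLs on the t2 side.
- 4 row(s) from t2 found no t1 partner → padded with NULL.

(Carol, NULL, NULL, 1); (Grace, Liam, 2, 2); (Grace, Raj, 2, 2); (Grace, Wendy, 2, 2); (Heidi, NULL, NULL, 5); (Ivan, NULL, NULL, 5); (Wendy, NULL, NULL, 8); (Xin, NULL, NULL, 1); (Zane, NULL, NULL, NULL); (NULL, Judy, 9, NULL); (NULL, Pia, 9, NULL); (NULL, Raj, NULL, NULL); (NULL, NULL, 9, NULL)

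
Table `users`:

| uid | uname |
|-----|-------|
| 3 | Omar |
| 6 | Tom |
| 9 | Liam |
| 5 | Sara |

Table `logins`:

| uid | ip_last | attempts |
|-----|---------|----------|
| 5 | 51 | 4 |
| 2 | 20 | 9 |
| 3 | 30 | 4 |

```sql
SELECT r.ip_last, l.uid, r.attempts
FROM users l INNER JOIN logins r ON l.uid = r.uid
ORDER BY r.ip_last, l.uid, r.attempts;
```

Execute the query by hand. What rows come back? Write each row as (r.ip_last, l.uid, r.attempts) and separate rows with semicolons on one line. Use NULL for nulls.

(30, 3, 4); (51, 5, 4)

INNER JOIN keeps only pairs where the ON condition holds.
Matching on l.uid = r.uid.
- uid=3: 1 matching r row(s), so 1 row(s) emitted.
- uid=6: no matching r row, dropped.
- uid=9: no matching r row, dropped.
- uid=5: 1 matching r row(s), so 1 row(s) emitted.
After projecting and ordering:
r.ip_last | l.uid | r.attempts
30 | 3 | 4
51 | 5 | 4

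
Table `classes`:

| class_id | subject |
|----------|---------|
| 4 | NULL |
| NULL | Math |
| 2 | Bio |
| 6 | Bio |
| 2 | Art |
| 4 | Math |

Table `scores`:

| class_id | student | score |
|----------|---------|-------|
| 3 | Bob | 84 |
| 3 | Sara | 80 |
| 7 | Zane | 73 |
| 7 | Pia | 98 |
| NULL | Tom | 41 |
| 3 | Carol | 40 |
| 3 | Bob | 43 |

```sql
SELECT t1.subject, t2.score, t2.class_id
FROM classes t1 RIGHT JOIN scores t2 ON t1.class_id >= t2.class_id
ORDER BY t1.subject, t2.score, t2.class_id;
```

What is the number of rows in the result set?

15

RIGHT JOIN keeps every row from `scores`; unmatched rows get NULL for `classes`'s columns.
Matching on t1.class_id >= t2.class_id. A NULL in a compared column never satisfies the condition.
Matched pairs: 12; unmatched t2 rows kept: 3.
Total: 12 matched + 3 padded = 15 rows.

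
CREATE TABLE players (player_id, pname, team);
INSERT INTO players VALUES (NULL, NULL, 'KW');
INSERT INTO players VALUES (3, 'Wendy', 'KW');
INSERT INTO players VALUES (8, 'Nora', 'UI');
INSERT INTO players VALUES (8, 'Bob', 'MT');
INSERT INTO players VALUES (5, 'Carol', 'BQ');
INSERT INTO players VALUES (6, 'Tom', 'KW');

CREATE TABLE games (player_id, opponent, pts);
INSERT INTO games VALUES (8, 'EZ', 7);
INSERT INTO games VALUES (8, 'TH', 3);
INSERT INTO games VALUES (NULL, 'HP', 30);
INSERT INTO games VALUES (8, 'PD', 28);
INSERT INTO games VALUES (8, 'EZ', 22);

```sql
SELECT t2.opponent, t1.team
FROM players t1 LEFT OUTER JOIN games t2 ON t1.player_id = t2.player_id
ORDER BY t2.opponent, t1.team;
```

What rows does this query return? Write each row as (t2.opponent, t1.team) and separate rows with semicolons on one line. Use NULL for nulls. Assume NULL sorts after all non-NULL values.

(EZ, MT); (EZ, MT); (EZ, UI); (EZ, UI); (PD, MT); (PD, UI); (TH, MT); (TH, UI); (NULL, BQ); (NULL, KW); (NULL, KW); (NULL, KW)

LEFT JOIN keeps every row from `players`; unmatched rows get NULL for `games`'s columns.
Matching on t1.player_id = t2.player_id. A NULL in a compared column never satisfies the condition.
- t1 (player_id=NULL) has no partner → padded with NULL.
- t1 (player_id=3) has no partner → padded with NULL.
- t1 (player_id=8) pairs with 4 row(s) of t2.
- t1 (player_id=8) pairs with 4 row(s) of t2.
- t1 (player_id=5) has no partner → padded with NULL.
- t1 (player_id=6) has no partner → padded with NULL.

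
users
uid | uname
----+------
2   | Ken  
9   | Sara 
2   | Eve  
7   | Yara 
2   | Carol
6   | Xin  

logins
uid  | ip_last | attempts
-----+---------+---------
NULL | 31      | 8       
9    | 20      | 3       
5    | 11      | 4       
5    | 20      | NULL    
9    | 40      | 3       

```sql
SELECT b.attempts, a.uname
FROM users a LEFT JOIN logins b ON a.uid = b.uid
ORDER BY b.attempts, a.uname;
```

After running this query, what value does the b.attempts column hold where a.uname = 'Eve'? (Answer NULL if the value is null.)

NULL

LEFT JOIN keeps every row from `users`; unmatched rows get NULL for `logins`'s columns.
Matching on a.uid = b.uid. A NULL in a compared column never satisfies the condition.
Matched pairs: 2; unmatched a rows kept: 5.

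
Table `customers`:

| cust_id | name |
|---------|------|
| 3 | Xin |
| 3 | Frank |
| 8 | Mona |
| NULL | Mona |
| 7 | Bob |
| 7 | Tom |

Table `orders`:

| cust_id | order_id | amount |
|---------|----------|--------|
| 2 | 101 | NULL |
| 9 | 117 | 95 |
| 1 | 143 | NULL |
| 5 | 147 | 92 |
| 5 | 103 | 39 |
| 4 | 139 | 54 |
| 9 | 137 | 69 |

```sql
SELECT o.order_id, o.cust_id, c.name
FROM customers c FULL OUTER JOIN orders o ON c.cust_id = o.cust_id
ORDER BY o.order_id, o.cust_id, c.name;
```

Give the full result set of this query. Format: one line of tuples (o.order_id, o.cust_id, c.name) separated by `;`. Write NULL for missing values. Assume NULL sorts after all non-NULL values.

FULL OUTER JOIN keeps every row from both sides; unmatched rows get NULL for the other side's columns.
Matching on c.cust_id = o.cust_id. A NULL in a compared column never satisfies the condition.
Matched pairs: 0; unmatched c rows kept: 6; unmatched o rows kept: 7.

(101, 2, NULL); (103, 5, NULL); (117, 9, NULL); (137, 9, NULL); (139, 4, NULL); (143, 1, NULL); (147, 5, NULL); (NULL, NULL, Bob); (NULL, NULL, Frank); (NULL, NULL, Mona); (NULL, NULL, Mona); (NULL, NULL, Tom); (NULL, NULL, Xin)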